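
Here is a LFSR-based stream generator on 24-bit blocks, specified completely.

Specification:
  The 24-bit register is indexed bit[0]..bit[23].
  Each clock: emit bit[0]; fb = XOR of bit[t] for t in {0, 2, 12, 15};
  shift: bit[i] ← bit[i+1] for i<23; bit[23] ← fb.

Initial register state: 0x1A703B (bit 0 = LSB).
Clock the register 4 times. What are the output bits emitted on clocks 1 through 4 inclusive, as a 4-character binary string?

1101

reg_0 = 0x1A703B
clock 1: out=1, reg = 0x0D381D
clock 2: out=1, reg = 0x869C0E
clock 3: out=0, reg = 0xC34E07
clock 4: out=1, reg = 0x61A703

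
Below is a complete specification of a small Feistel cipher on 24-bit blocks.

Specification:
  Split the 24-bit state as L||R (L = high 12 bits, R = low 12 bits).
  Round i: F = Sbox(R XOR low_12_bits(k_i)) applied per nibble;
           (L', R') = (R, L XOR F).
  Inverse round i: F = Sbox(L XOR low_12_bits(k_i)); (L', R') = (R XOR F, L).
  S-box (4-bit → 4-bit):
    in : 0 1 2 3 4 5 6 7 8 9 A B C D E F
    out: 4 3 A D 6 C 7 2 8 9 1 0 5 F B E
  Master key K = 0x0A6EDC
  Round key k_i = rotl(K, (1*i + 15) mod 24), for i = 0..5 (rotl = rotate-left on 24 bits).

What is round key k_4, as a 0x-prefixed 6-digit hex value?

0xE05376

K = 0x0A6EDC
k_0 = rotl(K, (1*0+15) mod 24) = rotl(K, 15) = 0x6E0537
k_1 = rotl(K, (1*1+15) mod 24) = rotl(K, 16) = 0xDC0A6E
k_2 = rotl(K, (1*2+15) mod 24) = rotl(K, 17) = 0xB814DD
k_3 = rotl(K, (1*3+15) mod 24) = rotl(K, 18) = 0x7029BB
k_4 = rotl(K, (1*4+15) mod 24) = rotl(K, 19) = 0xE05376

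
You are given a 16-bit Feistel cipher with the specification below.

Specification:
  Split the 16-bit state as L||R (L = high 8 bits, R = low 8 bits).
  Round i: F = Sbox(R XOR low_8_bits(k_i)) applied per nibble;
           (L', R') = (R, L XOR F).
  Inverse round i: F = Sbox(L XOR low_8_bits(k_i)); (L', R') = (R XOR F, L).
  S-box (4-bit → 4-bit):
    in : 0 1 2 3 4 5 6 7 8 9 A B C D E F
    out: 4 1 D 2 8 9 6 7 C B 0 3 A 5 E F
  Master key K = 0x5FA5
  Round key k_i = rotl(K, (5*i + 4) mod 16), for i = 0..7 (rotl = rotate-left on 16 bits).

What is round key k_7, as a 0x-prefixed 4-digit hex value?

0xD2AF

K = 0x5FA5
k_0 = rotl(K, (5*0+4) mod 16) = rotl(K, 4) = 0xFA55
k_1 = rotl(K, (5*1+4) mod 16) = rotl(K, 9) = 0x4ABF
k_2 = rotl(K, (5*2+4) mod 16) = rotl(K, 14) = 0x57E9
k_3 = rotl(K, (5*3+4) mod 16) = rotl(K, 3) = 0xFD2A
k_4 = rotl(K, (5*4+4) mod 16) = rotl(K, 8) = 0xA55F
k_5 = rotl(K, (5*5+4) mod 16) = rotl(K, 13) = 0xABF4
k_6 = rotl(K, (5*6+4) mod 16) = rotl(K, 2) = 0x7E95
k_7 = rotl(K, (5*7+4) mod 16) = rotl(K, 7) = 0xD2AF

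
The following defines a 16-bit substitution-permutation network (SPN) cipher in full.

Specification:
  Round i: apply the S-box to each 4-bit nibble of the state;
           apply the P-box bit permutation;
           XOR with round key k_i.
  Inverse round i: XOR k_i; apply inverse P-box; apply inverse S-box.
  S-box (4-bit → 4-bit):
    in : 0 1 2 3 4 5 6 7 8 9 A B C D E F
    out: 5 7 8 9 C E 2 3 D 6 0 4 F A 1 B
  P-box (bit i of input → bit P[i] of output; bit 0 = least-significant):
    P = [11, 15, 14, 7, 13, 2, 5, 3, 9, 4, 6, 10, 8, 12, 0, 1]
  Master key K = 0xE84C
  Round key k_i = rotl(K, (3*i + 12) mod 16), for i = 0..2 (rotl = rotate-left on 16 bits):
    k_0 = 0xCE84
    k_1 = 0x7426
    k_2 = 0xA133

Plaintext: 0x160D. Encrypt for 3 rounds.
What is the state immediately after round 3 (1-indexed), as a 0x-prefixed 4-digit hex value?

0xAE10

s_0 = plaintext = 0x160D
s_1 = Round(s_0, k_0) = 0x7F35
s_2 = Round(s_1, k_1) = 0x83BE
s_3 = Round(s_2, k_2) = 0xAE10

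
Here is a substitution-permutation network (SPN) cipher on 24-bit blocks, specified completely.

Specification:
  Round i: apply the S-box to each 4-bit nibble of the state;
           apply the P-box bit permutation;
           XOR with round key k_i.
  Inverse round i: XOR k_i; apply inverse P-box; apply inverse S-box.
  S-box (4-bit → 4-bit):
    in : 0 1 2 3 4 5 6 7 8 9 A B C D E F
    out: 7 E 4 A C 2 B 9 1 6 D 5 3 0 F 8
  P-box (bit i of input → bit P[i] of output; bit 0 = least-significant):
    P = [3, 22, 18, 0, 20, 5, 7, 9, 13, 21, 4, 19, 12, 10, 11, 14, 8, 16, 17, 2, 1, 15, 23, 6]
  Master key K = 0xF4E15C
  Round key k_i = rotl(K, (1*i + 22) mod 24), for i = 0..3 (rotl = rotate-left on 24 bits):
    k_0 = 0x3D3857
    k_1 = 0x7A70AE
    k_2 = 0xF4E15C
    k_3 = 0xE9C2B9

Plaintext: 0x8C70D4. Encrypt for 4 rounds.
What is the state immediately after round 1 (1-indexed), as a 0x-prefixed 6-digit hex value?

s_0 = plaintext = 0x8C70D4
s_1 = Round(s_0, k_0) = 0x184944
s_2 = Round(s_1, k_1) = 0xDEBB7F
s_3 = Round(s_2, k_2) = 0xE7DA49
s_4 = Round(s_3, k_3) = 0x25616F

0x184944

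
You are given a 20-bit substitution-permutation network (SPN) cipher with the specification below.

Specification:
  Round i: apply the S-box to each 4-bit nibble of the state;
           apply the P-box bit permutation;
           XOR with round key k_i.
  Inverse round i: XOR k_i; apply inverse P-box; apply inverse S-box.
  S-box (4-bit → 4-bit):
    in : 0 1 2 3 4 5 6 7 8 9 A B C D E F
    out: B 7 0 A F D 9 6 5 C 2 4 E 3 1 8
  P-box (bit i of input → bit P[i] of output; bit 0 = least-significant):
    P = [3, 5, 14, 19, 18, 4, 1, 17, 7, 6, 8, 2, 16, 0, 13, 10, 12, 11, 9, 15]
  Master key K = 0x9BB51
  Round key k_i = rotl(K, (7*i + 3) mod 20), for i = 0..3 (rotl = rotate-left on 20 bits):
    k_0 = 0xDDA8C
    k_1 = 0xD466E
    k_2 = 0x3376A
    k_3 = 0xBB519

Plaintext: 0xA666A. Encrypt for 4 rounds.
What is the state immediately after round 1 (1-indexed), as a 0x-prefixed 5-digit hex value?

s_0 = plaintext = 0xA666A
s_1 = Round(s_0, k_0) = 0xAD628
s_2 = Round(s_1, k_1) = 0xC0EE3
s_3 = Round(s_2, k_2) = 0xEB9CB
s_4 = Round(s_3, k_3) = 0x9C40F

0xAD628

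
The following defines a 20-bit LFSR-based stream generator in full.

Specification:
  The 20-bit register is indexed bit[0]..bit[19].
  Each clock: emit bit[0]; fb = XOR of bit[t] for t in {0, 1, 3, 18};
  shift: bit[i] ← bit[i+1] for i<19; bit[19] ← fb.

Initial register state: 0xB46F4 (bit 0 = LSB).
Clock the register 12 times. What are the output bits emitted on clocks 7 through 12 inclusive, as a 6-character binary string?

110110

reg_0 = 0xB46F4
clock 1: out=0, reg = 0x5A37A
clock 2: out=0, reg = 0xAD1BD
clock 3: out=1, reg = 0x568DE
clock 4: out=0, reg = 0xAB46F
clock 5: out=1, reg = 0xD5A37
clock 6: out=1, reg = 0xEAD1B
clock 7: out=1, reg = 0x7568D
clock 8: out=1, reg = 0xBAB46
clock 9: out=0, reg = 0xDD5A3
clock 10: out=1, reg = 0xEEAD1
clock 11: out=1, reg = 0x77568
clock 12: out=0, reg = 0x3BAB4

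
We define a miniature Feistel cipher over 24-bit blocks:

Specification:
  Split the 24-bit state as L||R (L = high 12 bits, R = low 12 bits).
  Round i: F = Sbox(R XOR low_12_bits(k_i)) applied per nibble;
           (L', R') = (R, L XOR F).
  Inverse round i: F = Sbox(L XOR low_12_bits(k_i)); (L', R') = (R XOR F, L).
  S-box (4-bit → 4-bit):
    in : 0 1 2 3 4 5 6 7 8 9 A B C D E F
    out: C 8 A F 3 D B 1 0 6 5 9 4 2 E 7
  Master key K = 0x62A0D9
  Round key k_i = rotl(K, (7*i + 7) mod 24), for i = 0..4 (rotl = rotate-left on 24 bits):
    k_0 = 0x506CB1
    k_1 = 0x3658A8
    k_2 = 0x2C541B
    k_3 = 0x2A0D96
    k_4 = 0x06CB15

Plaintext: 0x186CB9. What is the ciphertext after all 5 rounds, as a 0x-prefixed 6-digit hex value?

0x3B402A

s_0 = plaintext = 0x186CB9
s_1 = Round(s_0, k_0) = 0xCB9D46
s_2 = Round(s_1, k_1) = 0xD46157
s_3 = Round(s_2, k_2) = 0x157072
s_4 = Round(s_3, k_3) = 0x0723B4
s_5 = Round(s_4, k_4) = 0x3B402A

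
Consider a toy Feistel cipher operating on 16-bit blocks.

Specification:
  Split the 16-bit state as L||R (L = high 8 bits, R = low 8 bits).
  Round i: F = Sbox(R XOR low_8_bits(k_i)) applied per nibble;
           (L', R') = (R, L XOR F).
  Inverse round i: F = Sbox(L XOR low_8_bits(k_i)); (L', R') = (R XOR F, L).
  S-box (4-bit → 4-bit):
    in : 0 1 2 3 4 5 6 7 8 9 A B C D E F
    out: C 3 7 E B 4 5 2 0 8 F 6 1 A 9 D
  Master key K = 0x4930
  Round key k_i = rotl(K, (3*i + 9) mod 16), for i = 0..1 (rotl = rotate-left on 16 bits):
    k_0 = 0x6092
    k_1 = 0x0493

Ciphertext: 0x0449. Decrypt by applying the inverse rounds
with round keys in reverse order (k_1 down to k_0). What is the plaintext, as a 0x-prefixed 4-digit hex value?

s_0 = ciphertext = 0x0449
s_1 = InvRound(s_0, k_1) = 0xCB04
s_2 = InvRound(s_1, k_0) = 0x4CCB

0x4CCB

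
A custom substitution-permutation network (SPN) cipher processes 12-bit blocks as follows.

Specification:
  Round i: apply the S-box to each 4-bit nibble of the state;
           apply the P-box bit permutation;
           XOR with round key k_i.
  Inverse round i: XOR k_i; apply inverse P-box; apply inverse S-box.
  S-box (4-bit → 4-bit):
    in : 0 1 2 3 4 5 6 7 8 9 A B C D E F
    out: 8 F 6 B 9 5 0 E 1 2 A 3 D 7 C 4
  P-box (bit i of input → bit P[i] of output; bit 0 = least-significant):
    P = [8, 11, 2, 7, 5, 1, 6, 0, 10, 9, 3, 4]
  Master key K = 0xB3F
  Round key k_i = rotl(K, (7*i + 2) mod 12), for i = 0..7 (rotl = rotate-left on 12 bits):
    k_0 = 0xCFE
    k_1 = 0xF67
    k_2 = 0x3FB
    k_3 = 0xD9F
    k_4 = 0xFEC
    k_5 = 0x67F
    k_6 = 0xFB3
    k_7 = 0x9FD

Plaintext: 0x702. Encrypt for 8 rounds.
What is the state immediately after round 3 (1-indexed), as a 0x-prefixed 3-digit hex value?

0x3F8

s_0 = plaintext = 0x702
s_1 = Round(s_0, k_0) = 0x6E3
s_2 = Round(s_1, k_1) = 0x6A6
s_3 = Round(s_2, k_2) = 0x3F8
s_4 = Round(s_3, k_3) = 0xACF
s_5 = Round(s_4, k_4) = 0xD99
s_6 = Round(s_5, k_5) = 0x875
s_7 = Round(s_6, k_6) = 0xAF4
s_8 = Round(s_7, k_7) = 0xA2D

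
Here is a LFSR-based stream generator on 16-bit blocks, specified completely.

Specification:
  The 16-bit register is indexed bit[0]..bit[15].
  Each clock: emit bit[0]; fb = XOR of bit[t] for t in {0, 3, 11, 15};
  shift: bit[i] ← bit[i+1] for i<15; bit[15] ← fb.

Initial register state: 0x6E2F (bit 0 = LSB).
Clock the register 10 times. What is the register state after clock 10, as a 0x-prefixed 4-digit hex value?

reg_0 = 0x6E2F
clock 1: out=1, reg = 0xB717
clock 2: out=1, reg = 0x5B8B
clock 3: out=1, reg = 0xADC5
clock 4: out=1, reg = 0xD6E2
clock 5: out=0, reg = 0xEB71
clock 6: out=1, reg = 0xF5B8
clock 7: out=0, reg = 0x7ADC
clock 8: out=0, reg = 0x3D6E
clock 9: out=0, reg = 0x1EB7
clock 10: out=1, reg = 0x0F5B

0x0F5B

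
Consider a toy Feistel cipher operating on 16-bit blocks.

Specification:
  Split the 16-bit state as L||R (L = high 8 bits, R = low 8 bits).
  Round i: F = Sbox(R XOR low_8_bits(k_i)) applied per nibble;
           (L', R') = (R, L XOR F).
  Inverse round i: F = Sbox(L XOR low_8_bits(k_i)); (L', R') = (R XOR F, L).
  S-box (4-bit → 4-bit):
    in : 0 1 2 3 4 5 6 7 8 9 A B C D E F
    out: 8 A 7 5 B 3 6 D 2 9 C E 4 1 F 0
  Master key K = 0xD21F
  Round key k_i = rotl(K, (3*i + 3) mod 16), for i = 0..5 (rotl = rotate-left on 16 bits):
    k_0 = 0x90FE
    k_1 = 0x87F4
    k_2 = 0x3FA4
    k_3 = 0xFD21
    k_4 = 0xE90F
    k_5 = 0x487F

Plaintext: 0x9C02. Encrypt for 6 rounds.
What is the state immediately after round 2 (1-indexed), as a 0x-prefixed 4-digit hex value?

s_0 = plaintext = 0x9C02
s_1 = Round(s_0, k_0) = 0x0298
s_2 = Round(s_1, k_1) = 0x9866
s_3 = Round(s_2, k_2) = 0x66DF
s_4 = Round(s_3, k_3) = 0xDF69
s_5 = Round(s_4, k_4) = 0x69B9
s_6 = Round(s_5, k_5) = 0xB92F

0x9866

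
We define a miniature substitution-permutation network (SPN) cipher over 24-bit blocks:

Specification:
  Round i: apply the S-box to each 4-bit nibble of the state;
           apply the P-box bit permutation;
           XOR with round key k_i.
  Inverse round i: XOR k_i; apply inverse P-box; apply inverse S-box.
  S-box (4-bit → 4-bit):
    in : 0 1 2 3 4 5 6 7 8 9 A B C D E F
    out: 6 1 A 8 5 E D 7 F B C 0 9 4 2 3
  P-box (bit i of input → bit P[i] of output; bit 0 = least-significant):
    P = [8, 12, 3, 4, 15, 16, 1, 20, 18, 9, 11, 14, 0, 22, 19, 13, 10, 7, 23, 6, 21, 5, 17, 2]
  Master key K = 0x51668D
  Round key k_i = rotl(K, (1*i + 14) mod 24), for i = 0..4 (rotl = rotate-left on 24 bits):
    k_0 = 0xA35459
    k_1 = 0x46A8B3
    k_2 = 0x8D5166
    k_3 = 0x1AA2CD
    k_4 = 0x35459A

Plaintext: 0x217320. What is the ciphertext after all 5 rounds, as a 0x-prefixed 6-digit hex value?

s_0 = plaintext = 0x217320
s_1 = Round(s_0, k_0) = 0xFA0074
s_2 = Round(s_1, k_1) = 0xAF23D9
s_3 = Round(s_2, k_2) = 0xCF24F0
s_4 = Round(s_3, k_3) = 0x7F1E41
s_5 = Round(s_4, k_4) = 0x17C239

0x17C239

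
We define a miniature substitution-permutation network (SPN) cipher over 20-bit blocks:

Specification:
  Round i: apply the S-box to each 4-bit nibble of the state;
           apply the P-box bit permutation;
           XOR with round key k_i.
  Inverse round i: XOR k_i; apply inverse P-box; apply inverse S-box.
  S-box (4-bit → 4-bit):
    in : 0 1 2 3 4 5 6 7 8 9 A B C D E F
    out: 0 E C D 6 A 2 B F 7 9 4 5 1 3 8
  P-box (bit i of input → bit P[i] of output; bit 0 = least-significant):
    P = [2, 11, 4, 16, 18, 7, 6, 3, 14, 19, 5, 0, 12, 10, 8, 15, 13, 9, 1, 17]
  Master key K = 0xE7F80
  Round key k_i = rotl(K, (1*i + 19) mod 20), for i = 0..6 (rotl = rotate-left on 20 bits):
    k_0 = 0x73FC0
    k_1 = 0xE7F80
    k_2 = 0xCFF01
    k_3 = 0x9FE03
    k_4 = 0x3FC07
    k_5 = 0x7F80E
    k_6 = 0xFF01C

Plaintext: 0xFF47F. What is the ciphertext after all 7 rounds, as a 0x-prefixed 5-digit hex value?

s_0 = plaintext = 0xFF47F
s_1 = Round(s_0, k_0) = 0x8BF68
s_2 = Round(s_1, k_1) = 0xD5417
s_3 = Round(s_2, k_2) = 0x553ED
s_4 = Round(s_3, k_3) = 0xF38A6
s_5 = Round(s_4, k_4) = 0xD252E
s_6 = Round(s_5, k_5) = 0xF5143
s_7 = Round(s_6, k_6) = 0x474E9

0x474E9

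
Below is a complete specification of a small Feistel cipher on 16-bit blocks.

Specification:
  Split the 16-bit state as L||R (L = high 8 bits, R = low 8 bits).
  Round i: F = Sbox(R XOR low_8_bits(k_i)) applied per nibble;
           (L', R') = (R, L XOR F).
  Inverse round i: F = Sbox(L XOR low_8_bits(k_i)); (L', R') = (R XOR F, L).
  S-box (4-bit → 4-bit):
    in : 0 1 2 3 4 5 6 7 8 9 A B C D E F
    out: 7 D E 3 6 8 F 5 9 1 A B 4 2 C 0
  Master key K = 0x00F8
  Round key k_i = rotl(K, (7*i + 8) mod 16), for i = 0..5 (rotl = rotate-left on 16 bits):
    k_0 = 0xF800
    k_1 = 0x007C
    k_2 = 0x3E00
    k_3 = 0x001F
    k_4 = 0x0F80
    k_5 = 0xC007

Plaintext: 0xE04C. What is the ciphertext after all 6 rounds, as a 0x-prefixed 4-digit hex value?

s_0 = plaintext = 0xE04C
s_1 = Round(s_0, k_0) = 0x4C84
s_2 = Round(s_1, k_1) = 0x8445
s_3 = Round(s_2, k_2) = 0x45EC
s_4 = Round(s_3, k_3) = 0xEC46
s_5 = Round(s_4, k_4) = 0x46A3
s_6 = Round(s_5, k_5) = 0xA3E0

0xA3E0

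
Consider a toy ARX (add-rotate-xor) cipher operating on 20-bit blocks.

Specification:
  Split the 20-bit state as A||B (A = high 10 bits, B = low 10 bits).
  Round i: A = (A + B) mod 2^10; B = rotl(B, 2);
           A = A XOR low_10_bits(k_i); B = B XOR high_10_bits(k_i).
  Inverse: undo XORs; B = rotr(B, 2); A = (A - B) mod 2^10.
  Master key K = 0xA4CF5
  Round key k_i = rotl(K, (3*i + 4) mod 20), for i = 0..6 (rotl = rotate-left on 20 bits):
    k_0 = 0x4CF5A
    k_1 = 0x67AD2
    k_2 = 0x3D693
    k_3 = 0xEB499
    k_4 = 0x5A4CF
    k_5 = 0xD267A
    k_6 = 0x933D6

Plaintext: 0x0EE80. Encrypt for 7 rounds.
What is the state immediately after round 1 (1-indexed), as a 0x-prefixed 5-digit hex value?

0x78731

s_0 = plaintext = 0x0EE80
s_1 = Round(s_0, k_0) = 0x78731
s_2 = Round(s_1, k_1) = 0xF0159
s_3 = Round(s_2, k_2) = 0xE2990
s_4 = Round(s_3, k_3) = 0x60DEC
s_5 = Round(s_4, k_4) = 0xE82D8
s_6 = Round(s_5, k_5) = 0x0082B
s_7 = Round(s_6, k_6) = 0xFEEE0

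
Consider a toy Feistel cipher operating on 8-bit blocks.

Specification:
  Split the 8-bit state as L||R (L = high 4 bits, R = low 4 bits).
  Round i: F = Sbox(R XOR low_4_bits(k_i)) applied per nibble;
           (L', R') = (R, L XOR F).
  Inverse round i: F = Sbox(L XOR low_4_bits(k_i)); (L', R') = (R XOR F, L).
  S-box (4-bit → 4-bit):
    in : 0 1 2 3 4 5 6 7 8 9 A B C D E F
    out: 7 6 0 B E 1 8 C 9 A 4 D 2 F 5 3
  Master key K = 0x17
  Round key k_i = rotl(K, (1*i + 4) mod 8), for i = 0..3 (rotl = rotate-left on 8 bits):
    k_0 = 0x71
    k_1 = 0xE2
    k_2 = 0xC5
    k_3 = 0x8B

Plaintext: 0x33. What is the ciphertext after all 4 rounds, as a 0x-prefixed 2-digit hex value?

0x46

s_0 = plaintext = 0x33
s_1 = Round(s_0, k_0) = 0x33
s_2 = Round(s_1, k_1) = 0x35
s_3 = Round(s_2, k_2) = 0x54
s_4 = Round(s_3, k_3) = 0x46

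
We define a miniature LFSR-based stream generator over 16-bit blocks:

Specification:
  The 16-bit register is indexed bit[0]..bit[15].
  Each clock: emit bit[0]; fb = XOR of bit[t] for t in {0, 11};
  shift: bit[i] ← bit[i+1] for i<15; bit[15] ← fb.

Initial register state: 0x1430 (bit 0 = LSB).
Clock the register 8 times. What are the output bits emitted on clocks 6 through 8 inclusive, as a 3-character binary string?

reg_0 = 0x1430
clock 1: out=0, reg = 0x0A18
clock 2: out=0, reg = 0x850C
clock 3: out=0, reg = 0x4286
clock 4: out=0, reg = 0x2143
clock 5: out=1, reg = 0x90A1
clock 6: out=1, reg = 0xC850
clock 7: out=0, reg = 0xE428
clock 8: out=0, reg = 0x7214

100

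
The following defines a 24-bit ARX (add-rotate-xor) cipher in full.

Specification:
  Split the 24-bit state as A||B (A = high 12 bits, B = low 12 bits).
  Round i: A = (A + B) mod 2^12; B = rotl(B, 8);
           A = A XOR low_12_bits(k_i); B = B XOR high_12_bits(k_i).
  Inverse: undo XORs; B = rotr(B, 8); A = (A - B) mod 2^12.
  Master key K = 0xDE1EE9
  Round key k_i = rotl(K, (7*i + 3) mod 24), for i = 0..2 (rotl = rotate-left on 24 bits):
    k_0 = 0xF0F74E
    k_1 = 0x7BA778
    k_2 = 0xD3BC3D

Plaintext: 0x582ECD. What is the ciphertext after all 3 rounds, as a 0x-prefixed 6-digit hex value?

0xB0D972

s_0 = plaintext = 0x582ECD
s_1 = Round(s_0, k_0) = 0x3012E3
s_2 = Round(s_1, k_1) = 0x29C494
s_3 = Round(s_2, k_2) = 0xB0D972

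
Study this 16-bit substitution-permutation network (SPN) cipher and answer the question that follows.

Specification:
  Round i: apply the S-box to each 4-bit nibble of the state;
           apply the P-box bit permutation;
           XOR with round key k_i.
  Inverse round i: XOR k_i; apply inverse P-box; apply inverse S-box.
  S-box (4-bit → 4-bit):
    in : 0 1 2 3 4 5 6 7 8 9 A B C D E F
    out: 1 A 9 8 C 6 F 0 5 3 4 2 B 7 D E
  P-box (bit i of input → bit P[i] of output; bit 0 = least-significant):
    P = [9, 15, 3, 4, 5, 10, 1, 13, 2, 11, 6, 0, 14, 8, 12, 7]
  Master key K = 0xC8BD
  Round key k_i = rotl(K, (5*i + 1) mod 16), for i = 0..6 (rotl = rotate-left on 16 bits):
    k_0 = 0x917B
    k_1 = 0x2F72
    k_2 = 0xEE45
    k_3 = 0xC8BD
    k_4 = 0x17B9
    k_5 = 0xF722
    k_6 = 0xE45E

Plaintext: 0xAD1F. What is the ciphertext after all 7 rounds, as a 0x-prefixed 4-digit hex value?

s_0 = plaintext = 0xAD1F
s_1 = Round(s_0, k_0) = 0x2D27
s_2 = Round(s_1, k_1) = 0x4796
s_3 = Round(s_2, k_2) = 0x78FD
s_4 = Round(s_3, k_3) = 0x6EF3
s_5 = Round(s_4, k_4) = 0x626E
s_6 = Round(s_5, k_5) = 0x809D
s_7 = Round(s_6, k_6) = 0x3272

0x3272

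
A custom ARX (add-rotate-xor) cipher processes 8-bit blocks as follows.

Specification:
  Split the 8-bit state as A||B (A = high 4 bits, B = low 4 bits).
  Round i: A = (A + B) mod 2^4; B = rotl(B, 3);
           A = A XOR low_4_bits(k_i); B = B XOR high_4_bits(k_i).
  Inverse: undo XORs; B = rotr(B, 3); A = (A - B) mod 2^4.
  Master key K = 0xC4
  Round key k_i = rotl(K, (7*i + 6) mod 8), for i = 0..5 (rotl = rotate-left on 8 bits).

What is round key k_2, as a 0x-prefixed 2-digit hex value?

K = 0xC4
k_0 = rotl(K, (7*0+6) mod 8) = rotl(K, 6) = 0x31
k_1 = rotl(K, (7*1+6) mod 8) = rotl(K, 5) = 0x98
k_2 = rotl(K, (7*2+6) mod 8) = rotl(K, 4) = 0x4C

0x4C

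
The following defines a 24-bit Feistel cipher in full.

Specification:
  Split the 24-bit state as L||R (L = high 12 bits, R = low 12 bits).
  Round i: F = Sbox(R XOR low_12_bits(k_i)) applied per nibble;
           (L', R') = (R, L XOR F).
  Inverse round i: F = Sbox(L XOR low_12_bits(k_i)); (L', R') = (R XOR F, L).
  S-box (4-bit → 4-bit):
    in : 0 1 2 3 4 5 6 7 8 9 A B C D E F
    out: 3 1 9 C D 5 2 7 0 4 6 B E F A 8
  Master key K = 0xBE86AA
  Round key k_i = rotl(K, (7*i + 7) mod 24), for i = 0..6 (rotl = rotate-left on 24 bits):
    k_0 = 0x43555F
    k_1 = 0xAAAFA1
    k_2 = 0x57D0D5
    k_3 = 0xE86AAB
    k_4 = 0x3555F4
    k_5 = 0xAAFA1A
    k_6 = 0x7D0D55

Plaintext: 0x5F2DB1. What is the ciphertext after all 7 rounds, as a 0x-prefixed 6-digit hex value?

s_0 = plaintext = 0x5F2DB1
s_1 = Round(s_0, k_0) = 0xDB1558
s_2 = Round(s_1, k_1) = 0x558B35
s_3 = Round(s_2, k_2) = 0xB35EFB
s_4 = Round(s_3, k_3) = 0xEFB666
s_5 = Round(s_4, k_4) = 0x6662B2
s_6 = Round(s_5, k_5) = 0x2B2606
s_7 = Round(s_6, k_6) = 0x6069EE

0x6069EE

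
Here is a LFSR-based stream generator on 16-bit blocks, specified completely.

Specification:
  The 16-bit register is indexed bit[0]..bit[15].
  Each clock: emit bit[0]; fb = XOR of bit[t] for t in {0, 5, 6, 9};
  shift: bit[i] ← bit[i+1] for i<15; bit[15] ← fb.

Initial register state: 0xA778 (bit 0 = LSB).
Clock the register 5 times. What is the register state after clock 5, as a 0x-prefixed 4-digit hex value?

0x6D3B

reg_0 = 0xA778
clock 1: out=0, reg = 0xD3BC
clock 2: out=0, reg = 0x69DE
clock 3: out=0, reg = 0xB4EF
clock 4: out=1, reg = 0xDA77
clock 5: out=1, reg = 0x6D3B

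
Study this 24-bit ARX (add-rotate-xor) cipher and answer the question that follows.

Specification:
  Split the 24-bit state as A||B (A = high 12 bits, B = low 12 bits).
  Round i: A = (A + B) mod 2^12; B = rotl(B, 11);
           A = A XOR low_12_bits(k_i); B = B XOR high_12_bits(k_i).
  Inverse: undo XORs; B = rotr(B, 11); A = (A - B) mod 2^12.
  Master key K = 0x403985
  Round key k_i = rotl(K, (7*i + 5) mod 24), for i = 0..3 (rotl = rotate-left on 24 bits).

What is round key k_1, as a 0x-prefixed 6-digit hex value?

0x985403

K = 0x403985
k_0 = rotl(K, (7*0+5) mod 24) = rotl(K, 5) = 0x0730A8
k_1 = rotl(K, (7*1+5) mod 24) = rotl(K, 12) = 0x985403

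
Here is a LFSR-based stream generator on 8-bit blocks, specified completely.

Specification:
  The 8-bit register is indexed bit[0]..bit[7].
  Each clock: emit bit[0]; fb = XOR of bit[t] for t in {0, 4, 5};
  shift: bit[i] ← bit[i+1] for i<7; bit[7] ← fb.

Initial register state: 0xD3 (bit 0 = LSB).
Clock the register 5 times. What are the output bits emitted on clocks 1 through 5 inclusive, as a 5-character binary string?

reg_0 = 0xD3
clock 1: out=1, reg = 0x69
clock 2: out=1, reg = 0x34
clock 3: out=0, reg = 0x1A
clock 4: out=0, reg = 0x8D
clock 5: out=1, reg = 0xC6

11001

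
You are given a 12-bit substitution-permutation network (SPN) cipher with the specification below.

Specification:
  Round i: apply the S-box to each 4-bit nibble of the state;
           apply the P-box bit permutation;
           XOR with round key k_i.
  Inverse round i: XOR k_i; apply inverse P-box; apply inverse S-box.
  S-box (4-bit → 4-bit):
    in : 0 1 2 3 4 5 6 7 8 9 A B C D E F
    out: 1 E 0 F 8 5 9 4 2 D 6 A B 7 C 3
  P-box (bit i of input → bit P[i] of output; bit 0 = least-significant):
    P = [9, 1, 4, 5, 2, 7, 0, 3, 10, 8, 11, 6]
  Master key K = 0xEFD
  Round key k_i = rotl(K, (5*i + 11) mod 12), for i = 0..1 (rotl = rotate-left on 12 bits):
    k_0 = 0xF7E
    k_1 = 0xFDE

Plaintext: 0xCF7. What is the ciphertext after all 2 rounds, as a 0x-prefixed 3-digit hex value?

s_0 = plaintext = 0xCF7
s_1 = Round(s_0, k_0) = 0xAAA
s_2 = Round(s_1, k_1) = 0x64D

0x64D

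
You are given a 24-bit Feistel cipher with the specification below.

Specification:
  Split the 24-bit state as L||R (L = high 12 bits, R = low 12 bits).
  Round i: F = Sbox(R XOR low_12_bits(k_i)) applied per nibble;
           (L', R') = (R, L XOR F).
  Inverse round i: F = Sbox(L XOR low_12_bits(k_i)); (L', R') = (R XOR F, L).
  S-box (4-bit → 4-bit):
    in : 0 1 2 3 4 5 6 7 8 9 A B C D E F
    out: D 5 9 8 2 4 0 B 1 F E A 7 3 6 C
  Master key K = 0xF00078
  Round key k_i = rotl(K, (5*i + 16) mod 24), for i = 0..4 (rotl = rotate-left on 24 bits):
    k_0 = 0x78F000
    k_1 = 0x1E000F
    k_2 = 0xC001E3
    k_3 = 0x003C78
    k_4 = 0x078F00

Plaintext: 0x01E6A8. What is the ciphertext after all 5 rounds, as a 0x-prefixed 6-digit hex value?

0x29ED19

s_0 = plaintext = 0x01E6A8
s_1 = Round(s_0, k_0) = 0x6A80FF
s_2 = Round(s_1, k_1) = 0x0FFB65
s_3 = Round(s_2, k_2) = 0xB65EEF
s_4 = Round(s_3, k_3) = 0xEEF29E
s_5 = Round(s_4, k_4) = 0x29ED19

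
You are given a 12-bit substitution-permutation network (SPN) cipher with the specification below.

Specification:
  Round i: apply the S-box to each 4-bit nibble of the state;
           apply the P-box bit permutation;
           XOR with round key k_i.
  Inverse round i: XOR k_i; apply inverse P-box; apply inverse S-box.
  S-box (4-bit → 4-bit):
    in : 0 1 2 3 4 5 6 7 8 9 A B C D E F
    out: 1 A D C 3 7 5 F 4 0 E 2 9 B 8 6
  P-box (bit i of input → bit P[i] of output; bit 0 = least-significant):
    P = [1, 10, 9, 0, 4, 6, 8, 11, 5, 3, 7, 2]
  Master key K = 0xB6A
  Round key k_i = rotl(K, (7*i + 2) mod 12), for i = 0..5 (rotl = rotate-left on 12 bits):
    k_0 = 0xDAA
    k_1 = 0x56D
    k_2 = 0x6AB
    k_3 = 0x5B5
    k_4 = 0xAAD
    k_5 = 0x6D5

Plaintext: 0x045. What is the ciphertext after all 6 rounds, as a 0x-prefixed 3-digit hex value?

0x169

s_0 = plaintext = 0x045
s_1 = Round(s_0, k_0) = 0xBD8
s_2 = Round(s_1, k_1) = 0xF35
s_3 = Round(s_2, k_2) = 0x921
s_4 = Round(s_3, k_3) = 0x8A4
s_5 = Round(s_4, k_4) = 0x76F
s_6 = Round(s_5, k_5) = 0x169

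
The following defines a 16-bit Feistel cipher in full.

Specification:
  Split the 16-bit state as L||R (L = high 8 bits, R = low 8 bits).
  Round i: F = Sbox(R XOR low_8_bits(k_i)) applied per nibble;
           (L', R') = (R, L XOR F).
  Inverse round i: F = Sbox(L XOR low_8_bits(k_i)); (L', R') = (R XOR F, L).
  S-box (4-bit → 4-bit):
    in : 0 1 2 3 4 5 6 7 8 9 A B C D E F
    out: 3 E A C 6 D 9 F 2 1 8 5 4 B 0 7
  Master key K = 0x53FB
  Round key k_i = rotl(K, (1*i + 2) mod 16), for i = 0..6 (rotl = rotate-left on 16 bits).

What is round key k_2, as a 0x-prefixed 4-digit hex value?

0x3FB5

K = 0x53FB
k_0 = rotl(K, (1*0+2) mod 16) = rotl(K, 2) = 0x4FED
k_1 = rotl(K, (1*1+2) mod 16) = rotl(K, 3) = 0x9FDA
k_2 = rotl(K, (1*2+2) mod 16) = rotl(K, 4) = 0x3FB5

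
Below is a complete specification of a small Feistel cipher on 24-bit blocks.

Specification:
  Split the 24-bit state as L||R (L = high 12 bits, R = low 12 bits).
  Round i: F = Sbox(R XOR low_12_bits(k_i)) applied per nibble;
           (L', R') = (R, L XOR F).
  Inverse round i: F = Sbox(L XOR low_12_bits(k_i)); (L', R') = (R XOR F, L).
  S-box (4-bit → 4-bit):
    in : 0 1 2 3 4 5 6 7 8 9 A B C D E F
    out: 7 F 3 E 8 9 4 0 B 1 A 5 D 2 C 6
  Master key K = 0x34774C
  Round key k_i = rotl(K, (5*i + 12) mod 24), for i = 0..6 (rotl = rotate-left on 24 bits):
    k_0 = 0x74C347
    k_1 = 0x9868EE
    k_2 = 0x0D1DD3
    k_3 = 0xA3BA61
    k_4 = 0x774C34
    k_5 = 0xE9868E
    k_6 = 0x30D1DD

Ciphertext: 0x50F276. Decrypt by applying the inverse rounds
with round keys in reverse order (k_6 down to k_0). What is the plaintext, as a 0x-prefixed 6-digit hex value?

0x6C67F9

s_0 = ciphertext = 0x50F276
s_1 = InvRound(s_0, k_6) = 0xA5550F
s_2 = InvRound(s_1, k_5) = 0x82AA55
s_3 = InvRound(s_2, k_4) = 0x2A982A
s_4 = InvRound(s_3, k_3) = 0x3F12A9
s_5 = InvRound(s_4, k_2) = 0xE9A3F1
s_6 = InvRound(s_5, k_1) = 0x7F9E9A
s_7 = InvRound(s_6, k_0) = 0x6C67F9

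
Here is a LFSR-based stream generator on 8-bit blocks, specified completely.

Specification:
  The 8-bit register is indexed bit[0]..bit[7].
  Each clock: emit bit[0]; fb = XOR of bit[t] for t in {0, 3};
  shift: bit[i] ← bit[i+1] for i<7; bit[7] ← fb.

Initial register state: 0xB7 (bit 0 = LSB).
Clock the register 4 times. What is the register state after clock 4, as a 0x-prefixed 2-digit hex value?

reg_0 = 0xB7
clock 1: out=1, reg = 0xDB
clock 2: out=1, reg = 0x6D
clock 3: out=1, reg = 0x36
clock 4: out=0, reg = 0x1B

0x1B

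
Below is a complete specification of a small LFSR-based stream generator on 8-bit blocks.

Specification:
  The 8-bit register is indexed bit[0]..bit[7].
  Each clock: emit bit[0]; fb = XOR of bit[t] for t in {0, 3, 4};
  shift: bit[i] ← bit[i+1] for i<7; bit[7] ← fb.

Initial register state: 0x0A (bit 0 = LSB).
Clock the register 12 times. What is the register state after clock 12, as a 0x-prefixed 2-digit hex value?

0xDD

reg_0 = 0x0A
clock 1: out=0, reg = 0x85
clock 2: out=1, reg = 0xC2
clock 3: out=0, reg = 0x61
clock 4: out=1, reg = 0xB0
clock 5: out=0, reg = 0xD8
clock 6: out=0, reg = 0x6C
clock 7: out=0, reg = 0xB6
clock 8: out=0, reg = 0xDB
clock 9: out=1, reg = 0xED
clock 10: out=1, reg = 0x76
clock 11: out=0, reg = 0xBB
clock 12: out=1, reg = 0xDD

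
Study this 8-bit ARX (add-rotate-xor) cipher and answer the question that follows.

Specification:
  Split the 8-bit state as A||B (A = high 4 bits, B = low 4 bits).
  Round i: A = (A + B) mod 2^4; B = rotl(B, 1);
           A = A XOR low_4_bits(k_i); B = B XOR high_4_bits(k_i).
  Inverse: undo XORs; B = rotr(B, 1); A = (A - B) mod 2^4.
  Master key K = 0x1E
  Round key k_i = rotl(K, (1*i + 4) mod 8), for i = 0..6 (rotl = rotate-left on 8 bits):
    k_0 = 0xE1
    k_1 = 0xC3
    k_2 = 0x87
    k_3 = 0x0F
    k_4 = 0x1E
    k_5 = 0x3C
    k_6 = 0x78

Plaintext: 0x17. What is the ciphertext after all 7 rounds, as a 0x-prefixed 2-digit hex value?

s_0 = plaintext = 0x17
s_1 = Round(s_0, k_0) = 0x90
s_2 = Round(s_1, k_1) = 0xAC
s_3 = Round(s_2, k_2) = 0x11
s_4 = Round(s_3, k_3) = 0xD2
s_5 = Round(s_4, k_4) = 0x15
s_6 = Round(s_5, k_5) = 0xA9
s_7 = Round(s_6, k_6) = 0xB4

0xB4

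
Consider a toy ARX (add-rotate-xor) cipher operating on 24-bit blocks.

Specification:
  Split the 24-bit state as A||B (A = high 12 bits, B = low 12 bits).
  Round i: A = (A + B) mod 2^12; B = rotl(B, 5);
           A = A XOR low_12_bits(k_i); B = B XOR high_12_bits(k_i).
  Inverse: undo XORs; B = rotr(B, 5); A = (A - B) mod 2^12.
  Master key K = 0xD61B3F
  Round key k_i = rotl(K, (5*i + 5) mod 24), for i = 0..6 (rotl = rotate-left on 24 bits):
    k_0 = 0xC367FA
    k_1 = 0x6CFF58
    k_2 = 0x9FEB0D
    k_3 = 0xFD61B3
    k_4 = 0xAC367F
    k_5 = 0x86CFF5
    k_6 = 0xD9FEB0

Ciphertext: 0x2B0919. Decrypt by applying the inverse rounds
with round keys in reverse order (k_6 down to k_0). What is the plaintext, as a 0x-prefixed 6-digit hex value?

s_0 = ciphertext = 0x2B0919
s_1 = InvRound(s_0, k_6) = 0x8DC324
s_2 = InvRound(s_1, k_5) = 0x2CF45A
s_3 = InvRound(s_2, k_4) = 0x7BCCF4
s_4 = InvRound(s_3, k_3) = 0x4F6119
s_5 = InvRound(s_4, k_2) = 0xC343C7
s_6 = InvRound(s_5, k_1) = 0xF44428
s_7 = InvRound(s_6, k_0) = 0x97EF40

0x97EF40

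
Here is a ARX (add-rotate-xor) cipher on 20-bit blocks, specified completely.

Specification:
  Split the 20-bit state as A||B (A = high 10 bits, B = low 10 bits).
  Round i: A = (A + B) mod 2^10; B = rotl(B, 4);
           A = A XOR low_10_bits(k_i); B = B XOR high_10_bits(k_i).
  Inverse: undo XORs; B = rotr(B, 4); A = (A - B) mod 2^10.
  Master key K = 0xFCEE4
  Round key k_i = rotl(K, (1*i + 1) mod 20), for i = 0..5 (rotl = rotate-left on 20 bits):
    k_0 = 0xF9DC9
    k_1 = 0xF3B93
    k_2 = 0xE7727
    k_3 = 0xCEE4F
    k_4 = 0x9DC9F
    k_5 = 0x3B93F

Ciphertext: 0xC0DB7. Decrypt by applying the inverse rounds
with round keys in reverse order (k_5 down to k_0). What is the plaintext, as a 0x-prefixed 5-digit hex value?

0x138BC

s_0 = ciphertext = 0xC0DB7
s_1 = InvRound(s_0, k_5) = 0xF9E55
s_2 = InvRound(s_1, k_4) = 0xBD882
s_3 = InvRound(s_2, k_3) = 0x8FA7B
s_4 = InvRound(s_3, k_2) = 0xDED9E
s_5 = InvRound(s_4, k_1) = 0x30C25
s_6 = InvRound(s_5, k_0) = 0x138BC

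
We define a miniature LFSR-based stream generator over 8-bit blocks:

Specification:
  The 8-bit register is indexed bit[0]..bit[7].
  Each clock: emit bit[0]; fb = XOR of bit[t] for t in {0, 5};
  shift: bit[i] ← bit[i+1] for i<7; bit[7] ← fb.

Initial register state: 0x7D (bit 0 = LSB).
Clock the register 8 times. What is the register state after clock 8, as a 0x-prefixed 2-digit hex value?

0x0E

reg_0 = 0x7D
clock 1: out=1, reg = 0x3E
clock 2: out=0, reg = 0x9F
clock 3: out=1, reg = 0xCF
clock 4: out=1, reg = 0xE7
clock 5: out=1, reg = 0x73
clock 6: out=1, reg = 0x39
clock 7: out=1, reg = 0x1C
clock 8: out=0, reg = 0x0E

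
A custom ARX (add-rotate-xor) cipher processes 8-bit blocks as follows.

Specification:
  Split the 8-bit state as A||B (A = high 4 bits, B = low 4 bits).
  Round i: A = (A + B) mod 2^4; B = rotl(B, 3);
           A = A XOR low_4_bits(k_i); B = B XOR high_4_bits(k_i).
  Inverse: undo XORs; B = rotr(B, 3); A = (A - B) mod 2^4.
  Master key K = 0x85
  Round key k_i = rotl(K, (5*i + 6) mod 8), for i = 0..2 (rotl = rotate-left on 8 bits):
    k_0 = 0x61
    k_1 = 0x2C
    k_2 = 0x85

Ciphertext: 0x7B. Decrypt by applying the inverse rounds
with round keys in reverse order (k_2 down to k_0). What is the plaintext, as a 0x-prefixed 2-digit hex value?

s_0 = ciphertext = 0x7B
s_1 = InvRound(s_0, k_2) = 0xC6
s_2 = InvRound(s_1, k_1) = 0x88
s_3 = InvRound(s_2, k_0) = 0xCD

0xCD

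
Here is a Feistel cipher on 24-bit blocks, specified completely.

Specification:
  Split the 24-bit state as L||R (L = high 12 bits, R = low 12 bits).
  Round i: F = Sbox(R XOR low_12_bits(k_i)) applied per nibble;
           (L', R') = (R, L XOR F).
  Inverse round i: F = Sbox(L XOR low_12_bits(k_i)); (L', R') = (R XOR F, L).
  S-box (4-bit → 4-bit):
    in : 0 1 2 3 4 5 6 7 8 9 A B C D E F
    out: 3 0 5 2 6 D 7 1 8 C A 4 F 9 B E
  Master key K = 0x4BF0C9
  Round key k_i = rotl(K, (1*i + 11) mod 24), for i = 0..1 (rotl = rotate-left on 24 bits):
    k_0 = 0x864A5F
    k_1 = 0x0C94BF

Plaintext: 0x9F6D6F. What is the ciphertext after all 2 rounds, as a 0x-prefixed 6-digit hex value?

s_0 = plaintext = 0x9F6D6F
s_1 = Round(s_0, k_0) = 0xD6F8D5
s_2 = Round(s_1, k_1) = 0x8D5215

0x8D5215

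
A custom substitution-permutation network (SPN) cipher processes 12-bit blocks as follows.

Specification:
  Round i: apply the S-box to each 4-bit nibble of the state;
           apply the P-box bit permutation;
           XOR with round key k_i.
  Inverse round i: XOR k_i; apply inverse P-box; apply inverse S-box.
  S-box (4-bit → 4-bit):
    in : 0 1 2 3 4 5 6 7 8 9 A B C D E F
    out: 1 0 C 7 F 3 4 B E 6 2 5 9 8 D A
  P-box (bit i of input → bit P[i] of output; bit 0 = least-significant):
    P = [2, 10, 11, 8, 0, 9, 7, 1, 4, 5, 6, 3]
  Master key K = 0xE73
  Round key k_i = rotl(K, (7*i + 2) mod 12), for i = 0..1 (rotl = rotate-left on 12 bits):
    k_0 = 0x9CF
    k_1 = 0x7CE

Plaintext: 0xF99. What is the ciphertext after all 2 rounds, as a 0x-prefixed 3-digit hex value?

s_0 = plaintext = 0xF99
s_1 = Round(s_0, k_0) = 0x767
s_2 = Round(s_1, k_1) = 0x272

0x272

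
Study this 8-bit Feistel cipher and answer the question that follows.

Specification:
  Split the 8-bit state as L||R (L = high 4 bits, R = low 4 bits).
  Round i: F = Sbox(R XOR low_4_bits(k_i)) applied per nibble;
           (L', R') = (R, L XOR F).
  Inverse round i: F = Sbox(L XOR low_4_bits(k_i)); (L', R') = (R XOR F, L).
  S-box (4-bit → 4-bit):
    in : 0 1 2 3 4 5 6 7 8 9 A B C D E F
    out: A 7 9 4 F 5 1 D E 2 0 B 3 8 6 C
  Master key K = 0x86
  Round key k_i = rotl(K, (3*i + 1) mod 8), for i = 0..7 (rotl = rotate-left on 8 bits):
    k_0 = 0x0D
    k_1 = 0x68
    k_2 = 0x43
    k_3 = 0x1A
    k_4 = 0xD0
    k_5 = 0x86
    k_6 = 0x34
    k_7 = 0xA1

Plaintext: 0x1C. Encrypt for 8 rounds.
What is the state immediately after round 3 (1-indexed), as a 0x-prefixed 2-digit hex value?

0xA4

s_0 = plaintext = 0x1C
s_1 = Round(s_0, k_0) = 0xC6
s_2 = Round(s_1, k_1) = 0x6A
s_3 = Round(s_2, k_2) = 0xA4
s_4 = Round(s_3, k_3) = 0x4C
s_5 = Round(s_4, k_4) = 0xC7
s_6 = Round(s_5, k_5) = 0x7B
s_7 = Round(s_6, k_6) = 0xBB
s_8 = Round(s_7, k_7) = 0xBB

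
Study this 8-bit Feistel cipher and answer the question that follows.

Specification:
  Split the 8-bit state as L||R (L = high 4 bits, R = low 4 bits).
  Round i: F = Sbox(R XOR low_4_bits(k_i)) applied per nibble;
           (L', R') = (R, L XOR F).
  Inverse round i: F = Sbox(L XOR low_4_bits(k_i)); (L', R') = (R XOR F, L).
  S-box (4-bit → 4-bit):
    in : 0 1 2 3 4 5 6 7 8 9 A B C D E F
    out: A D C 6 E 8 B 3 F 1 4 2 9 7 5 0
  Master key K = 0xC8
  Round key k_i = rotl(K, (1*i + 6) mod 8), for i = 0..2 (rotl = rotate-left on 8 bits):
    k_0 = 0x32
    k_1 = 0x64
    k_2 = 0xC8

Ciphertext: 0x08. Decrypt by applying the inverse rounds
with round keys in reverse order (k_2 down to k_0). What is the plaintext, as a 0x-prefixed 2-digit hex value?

s_0 = ciphertext = 0x08
s_1 = InvRound(s_0, k_2) = 0x70
s_2 = InvRound(s_1, k_1) = 0x67
s_3 = InvRound(s_2, k_0) = 0x96

0x96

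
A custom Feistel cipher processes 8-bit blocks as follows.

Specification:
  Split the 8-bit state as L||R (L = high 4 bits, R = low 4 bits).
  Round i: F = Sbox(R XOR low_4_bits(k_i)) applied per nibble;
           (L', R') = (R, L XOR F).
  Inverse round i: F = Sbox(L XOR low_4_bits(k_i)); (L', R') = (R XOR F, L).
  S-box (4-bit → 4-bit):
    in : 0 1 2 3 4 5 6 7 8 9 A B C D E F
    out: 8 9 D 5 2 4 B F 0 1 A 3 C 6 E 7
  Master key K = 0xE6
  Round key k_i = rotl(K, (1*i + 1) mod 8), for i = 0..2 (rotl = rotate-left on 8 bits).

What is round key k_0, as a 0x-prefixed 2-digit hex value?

0xCD

K = 0xE6
k_0 = rotl(K, (1*0+1) mod 8) = rotl(K, 1) = 0xCD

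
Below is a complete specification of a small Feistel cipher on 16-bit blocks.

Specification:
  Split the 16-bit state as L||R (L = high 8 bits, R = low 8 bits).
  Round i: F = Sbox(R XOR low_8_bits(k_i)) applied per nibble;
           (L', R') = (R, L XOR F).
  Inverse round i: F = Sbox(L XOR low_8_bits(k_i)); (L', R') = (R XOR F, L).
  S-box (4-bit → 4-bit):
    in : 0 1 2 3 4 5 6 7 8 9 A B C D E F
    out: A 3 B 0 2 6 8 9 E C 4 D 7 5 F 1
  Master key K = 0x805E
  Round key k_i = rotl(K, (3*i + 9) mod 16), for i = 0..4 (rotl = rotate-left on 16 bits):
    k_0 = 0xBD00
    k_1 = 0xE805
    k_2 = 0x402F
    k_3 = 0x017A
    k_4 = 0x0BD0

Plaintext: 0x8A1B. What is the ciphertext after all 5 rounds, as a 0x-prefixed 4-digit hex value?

s_0 = plaintext = 0x8A1B
s_1 = Round(s_0, k_0) = 0x1BB7
s_2 = Round(s_1, k_1) = 0xB7C0
s_3 = Round(s_2, k_2) = 0xC046
s_4 = Round(s_3, k_3) = 0x46C7
s_5 = Round(s_4, k_4) = 0xC77F

0xC77F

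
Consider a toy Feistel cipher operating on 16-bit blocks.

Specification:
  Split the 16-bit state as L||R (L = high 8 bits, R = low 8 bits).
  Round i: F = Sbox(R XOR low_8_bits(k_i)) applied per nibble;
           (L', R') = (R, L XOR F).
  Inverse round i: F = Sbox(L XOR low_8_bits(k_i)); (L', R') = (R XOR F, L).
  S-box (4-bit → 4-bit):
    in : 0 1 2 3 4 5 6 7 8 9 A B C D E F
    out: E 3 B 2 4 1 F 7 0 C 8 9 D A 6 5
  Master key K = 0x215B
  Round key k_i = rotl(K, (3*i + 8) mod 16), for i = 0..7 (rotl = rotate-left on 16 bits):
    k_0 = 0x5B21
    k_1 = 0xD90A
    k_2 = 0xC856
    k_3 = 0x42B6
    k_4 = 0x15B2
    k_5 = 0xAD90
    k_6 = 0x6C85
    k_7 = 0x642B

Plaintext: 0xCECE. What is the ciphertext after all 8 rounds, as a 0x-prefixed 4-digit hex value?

0xFA13

s_0 = plaintext = 0xCECE
s_1 = Round(s_0, k_0) = 0xCEAB
s_2 = Round(s_1, k_1) = 0xAB4D
s_3 = Round(s_2, k_2) = 0x4D92
s_4 = Round(s_3, k_3) = 0x92F9
s_5 = Round(s_4, k_4) = 0xF9DB
s_6 = Round(s_5, k_5) = 0xDBB0
s_7 = Round(s_6, k_6) = 0xB0FA
s_8 = Round(s_7, k_7) = 0xFA13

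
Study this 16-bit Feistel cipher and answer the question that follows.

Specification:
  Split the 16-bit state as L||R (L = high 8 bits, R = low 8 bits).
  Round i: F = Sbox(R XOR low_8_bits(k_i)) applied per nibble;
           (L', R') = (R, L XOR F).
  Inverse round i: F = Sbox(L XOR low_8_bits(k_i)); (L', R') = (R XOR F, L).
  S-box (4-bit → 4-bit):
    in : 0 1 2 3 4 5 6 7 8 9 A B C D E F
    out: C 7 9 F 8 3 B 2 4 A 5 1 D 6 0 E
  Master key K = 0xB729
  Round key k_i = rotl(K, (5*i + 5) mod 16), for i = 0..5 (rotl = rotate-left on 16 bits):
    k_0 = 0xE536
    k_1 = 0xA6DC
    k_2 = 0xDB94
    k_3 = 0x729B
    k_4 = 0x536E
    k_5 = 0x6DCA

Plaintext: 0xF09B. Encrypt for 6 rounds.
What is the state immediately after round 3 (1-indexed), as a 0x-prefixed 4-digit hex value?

s_0 = plaintext = 0xF09B
s_1 = Round(s_0, k_0) = 0x9BA6
s_2 = Round(s_1, k_1) = 0xA6BE
s_3 = Round(s_2, k_2) = 0xBE33
s_4 = Round(s_3, k_3) = 0x33EA
s_5 = Round(s_4, k_4) = 0xEA7B
s_6 = Round(s_5, k_5) = 0x7BFD

0xBE33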